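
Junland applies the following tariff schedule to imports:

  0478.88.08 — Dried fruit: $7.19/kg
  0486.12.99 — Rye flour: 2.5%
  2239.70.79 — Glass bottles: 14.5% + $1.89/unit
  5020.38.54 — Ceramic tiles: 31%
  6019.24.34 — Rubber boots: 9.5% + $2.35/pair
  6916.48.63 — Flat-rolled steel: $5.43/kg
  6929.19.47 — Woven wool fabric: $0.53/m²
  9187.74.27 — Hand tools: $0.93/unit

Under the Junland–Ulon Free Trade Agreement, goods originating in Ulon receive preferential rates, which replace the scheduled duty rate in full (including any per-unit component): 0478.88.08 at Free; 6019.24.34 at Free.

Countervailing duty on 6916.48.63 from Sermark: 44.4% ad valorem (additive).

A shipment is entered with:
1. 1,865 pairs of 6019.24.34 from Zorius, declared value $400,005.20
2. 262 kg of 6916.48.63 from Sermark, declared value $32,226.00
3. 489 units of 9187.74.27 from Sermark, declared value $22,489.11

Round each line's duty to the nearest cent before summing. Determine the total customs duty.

$58,569.01

Line 1 (6019.24.34, Zorius, 1,865 pairs, $400,005.20):
Base rate for 6019.24.34 is 9.5% + $2.35/pair.
6019.24.34 has an FTA preferential rate, but origin Zorius is not Ulon; base rate stands.
Duty = $400,005.20 × 9.5% + 1,865 × $2.35 = $42,383.24.
Line 2 (6916.48.63, Sermark, 262 kg, $32,226.00):
Base rate for 6916.48.63 is $5.43/kg.
Additional duty on 6916.48.63 from Sermark: +44.4% ad valorem. Applied ad valorem rate = 44.4%.
Duty = $32,226.00 × 44.4% + 262 × $5.43 = $15,731.00.
Line 3 (9187.74.27, Sermark, 489 units, $22,489.11):
Base rate for 9187.74.27 is $0.93/unit.
Duty = 489 × $0.93 = $454.77.
Total = $42,383.24 + $15,731.00 + $454.77 = $58,569.01.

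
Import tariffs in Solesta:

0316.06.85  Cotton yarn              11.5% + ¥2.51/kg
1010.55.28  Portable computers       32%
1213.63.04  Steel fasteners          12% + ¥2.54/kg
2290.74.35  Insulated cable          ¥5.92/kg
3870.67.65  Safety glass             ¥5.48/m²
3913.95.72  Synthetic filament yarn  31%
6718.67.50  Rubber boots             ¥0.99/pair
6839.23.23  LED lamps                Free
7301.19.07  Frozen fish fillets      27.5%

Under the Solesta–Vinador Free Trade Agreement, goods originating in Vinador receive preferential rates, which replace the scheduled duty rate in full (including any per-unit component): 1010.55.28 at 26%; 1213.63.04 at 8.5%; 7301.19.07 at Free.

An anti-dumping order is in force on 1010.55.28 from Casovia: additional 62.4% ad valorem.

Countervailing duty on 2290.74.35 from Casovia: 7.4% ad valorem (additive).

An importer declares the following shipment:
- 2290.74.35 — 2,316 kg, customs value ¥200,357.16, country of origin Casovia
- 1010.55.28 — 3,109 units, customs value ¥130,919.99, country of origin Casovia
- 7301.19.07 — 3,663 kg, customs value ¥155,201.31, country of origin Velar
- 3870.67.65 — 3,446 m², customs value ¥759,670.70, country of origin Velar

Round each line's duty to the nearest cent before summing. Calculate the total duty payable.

Line 1 (2290.74.35, Casovia, 2,316 kg, ¥200,357.16):
Base rate for 2290.74.35 is ¥5.92/kg.
Additional duty on 2290.74.35 from Casovia: +7.4% ad valorem. Applied ad valorem rate = 7.4%.
Duty = ¥200,357.16 × 7.4% + 2,316 × ¥5.92 = ¥28,537.15.
Line 2 (1010.55.28, Casovia, 3,109 units, ¥130,919.99):
Base rate for 1010.55.28 is 32%.
1010.55.28 has an FTA preferential rate, but origin Casovia is not Vinador; base rate stands.
Additional duty on 1010.55.28 from Casovia: +62.4%. Applied ad valorem rate: 32% + 62.4% = 94.4%.
Duty = ¥130,919.99 × 94.4% = ¥123,588.47.
Line 3 (7301.19.07, Velar, 3,663 kg, ¥155,201.31):
Base rate for 7301.19.07 is 27.5%.
7301.19.07 has an FTA preferential rate, but origin Velar is not Vinador; base rate stands.
Duty = ¥155,201.31 × 27.5% = ¥42,680.36.
Line 4 (3870.67.65, Velar, 3,446 m², ¥759,670.70):
Base rate for 3870.67.65 is ¥5.48/m².
Duty = 3,446 × ¥5.48 = ¥18,884.08.
Total = ¥28,537.15 + ¥123,588.47 + ¥42,680.36 + ¥18,884.08 = ¥213,690.06.

¥213,690.06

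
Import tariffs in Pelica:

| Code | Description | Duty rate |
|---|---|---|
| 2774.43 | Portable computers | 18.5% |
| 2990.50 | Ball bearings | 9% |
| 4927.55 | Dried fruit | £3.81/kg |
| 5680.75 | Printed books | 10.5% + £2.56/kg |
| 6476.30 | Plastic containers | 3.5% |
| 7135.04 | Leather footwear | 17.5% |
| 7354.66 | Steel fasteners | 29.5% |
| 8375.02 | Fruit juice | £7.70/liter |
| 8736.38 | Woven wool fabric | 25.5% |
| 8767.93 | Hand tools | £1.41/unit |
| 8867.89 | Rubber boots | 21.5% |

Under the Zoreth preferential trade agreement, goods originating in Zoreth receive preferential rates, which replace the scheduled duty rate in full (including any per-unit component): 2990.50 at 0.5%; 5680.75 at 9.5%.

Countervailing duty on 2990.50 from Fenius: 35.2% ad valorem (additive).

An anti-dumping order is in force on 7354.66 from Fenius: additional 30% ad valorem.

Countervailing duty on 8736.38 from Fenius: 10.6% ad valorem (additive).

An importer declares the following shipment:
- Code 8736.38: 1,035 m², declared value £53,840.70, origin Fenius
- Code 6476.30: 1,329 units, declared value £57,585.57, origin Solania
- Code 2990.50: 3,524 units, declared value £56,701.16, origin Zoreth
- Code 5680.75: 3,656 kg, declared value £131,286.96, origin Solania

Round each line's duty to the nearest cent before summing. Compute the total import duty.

£44,879.98

Line 1 (8736.38, Fenius, 1,035 m², £53,840.70):
Base rate for 8736.38 is 25.5%.
Additional duty on 8736.38 from Fenius: +10.6%. Applied ad valorem rate: 25.5% + 10.6% = 36.1%.
Duty = £53,840.70 × 36.1% = £19,436.49.
Line 2 (6476.30, Solania, 1,329 units, £57,585.57):
Base rate for 6476.30 is 3.5%.
Duty = £57,585.57 × 3.5% = £2,015.49.
Line 3 (2990.50, Zoreth, 3,524 units, £56,701.16):
Base rate for 2990.50 is 9%.
Origin Zoreth qualifies under the Pelica–Zoreth agreement and 2990.50 is covered: preferential rate 0.5% applies instead.
The additional-duty order on 2990.50 targets Fenius, not Zoreth; it does not apply.
Duty = £56,701.16 × 0.5% = £283.51.
Line 4 (5680.75, Solania, 3,656 kg, £131,286.96):
Base rate for 5680.75 is 10.5% + £2.56/kg.
5680.75 has an FTA preferential rate, but origin Solania is not Zoreth; base rate stands.
Duty = £131,286.96 × 10.5% + 3,656 × £2.56 = £23,144.49.
Total = £19,436.49 + £2,015.49 + £283.51 + £23,144.49 = £44,879.98.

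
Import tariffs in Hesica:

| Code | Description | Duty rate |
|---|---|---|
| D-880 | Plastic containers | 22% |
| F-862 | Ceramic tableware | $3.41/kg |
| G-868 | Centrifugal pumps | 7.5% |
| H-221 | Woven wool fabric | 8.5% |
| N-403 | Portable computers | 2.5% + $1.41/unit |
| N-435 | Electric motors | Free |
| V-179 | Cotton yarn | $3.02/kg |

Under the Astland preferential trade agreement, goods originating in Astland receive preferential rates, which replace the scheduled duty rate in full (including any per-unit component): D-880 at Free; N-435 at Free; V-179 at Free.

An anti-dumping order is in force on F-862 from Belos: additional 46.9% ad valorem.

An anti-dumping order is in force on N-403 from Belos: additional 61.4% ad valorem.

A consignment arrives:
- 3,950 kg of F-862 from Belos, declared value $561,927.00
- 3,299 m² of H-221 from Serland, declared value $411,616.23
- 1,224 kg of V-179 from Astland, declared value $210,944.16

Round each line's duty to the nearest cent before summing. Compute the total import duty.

Line 1 (F-862, Belos, 3,950 kg, $561,927.00):
Base rate for F-862 is $3.41/kg.
Additional duty on F-862 from Belos: +46.9% ad valorem. Applied ad valorem rate = 46.9%.
Duty = $561,927.00 × 46.9% + 3,950 × $3.41 = $277,013.26.
Line 2 (H-221, Serland, 3,299 m², $411,616.23):
Base rate for H-221 is 8.5%.
Duty = $411,616.23 × 8.5% = $34,987.38.
Line 3 (V-179, Astland, 1,224 kg, $210,944.16):
Base rate for V-179 is $3.02/kg.
Origin Astland qualifies under the Hesica–Astland agreement and V-179 is covered: preferential rate Free applies instead.
Duty = $210,944.16 × 0% = $0.00.
Total = $277,013.26 + $34,987.38 + $0.00 = $312,000.64.

$312,000.64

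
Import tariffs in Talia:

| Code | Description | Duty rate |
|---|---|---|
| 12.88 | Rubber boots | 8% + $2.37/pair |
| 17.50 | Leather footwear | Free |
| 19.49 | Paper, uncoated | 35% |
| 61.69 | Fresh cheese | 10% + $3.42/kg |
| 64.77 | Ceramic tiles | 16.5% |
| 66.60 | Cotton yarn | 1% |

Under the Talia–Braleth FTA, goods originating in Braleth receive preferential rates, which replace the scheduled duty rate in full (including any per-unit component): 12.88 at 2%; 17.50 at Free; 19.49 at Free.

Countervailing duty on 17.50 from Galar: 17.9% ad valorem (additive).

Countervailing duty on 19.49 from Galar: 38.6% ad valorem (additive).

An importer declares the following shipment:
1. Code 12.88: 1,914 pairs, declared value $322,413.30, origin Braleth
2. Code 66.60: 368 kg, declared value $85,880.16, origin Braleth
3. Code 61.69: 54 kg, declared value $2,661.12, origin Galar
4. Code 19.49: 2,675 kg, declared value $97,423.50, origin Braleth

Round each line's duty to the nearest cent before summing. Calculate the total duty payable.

$7,757.86

Line 1 (12.88, Braleth, 1,914 pairs, $322,413.30):
Base rate for 12.88 is 8% + $2.37/pair.
Origin Braleth qualifies under the Talia–Braleth agreement and 12.88 is covered: preferential rate 2% applies instead.
Duty = $322,413.30 × 2% = $6,448.27.
Line 2 (66.60, Braleth, 368 kg, $85,880.16):
Base rate for 66.60 is 1%.
Origin Braleth is the FTA partner but 66.60 is not on the preference list; base rate stands.
Duty = $85,880.16 × 1% = $858.80.
Line 3 (61.69, Galar, 54 kg, $2,661.12):
Base rate for 61.69 is 10% + $3.42/kg.
Duty = $2,661.12 × 10% + 54 × $3.42 = $450.79.
Line 4 (19.49, Braleth, 2,675 kg, $97,423.50):
Base rate for 19.49 is 35%.
Origin Braleth qualifies under the Talia–Braleth agreement and 19.49 is covered: preferential rate Free applies instead.
The additional-duty order on 19.49 targets Galar, not Braleth; it does not apply.
Duty = $97,423.50 × 0% = $0.00.
Total = $6,448.27 + $858.80 + $450.79 + $0.00 = $7,757.86.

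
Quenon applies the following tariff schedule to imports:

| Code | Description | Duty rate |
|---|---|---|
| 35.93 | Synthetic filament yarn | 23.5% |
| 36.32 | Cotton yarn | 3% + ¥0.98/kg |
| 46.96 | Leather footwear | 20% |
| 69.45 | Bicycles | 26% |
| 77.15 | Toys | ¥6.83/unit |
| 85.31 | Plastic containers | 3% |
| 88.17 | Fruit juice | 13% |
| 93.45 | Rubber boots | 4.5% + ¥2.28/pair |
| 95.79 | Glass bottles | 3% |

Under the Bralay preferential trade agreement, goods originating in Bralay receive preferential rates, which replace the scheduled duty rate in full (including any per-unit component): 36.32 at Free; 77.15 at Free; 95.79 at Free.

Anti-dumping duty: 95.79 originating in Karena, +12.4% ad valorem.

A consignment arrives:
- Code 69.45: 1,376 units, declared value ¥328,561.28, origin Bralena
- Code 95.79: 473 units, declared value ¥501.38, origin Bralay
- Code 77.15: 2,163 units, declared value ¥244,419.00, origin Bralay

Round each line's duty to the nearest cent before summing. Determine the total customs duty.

Line 1 (69.45, Bralena, 1,376 units, ¥328,561.28):
Base rate for 69.45 is 26%.
Duty = ¥328,561.28 × 26% = ¥85,425.93.
Line 2 (95.79, Bralay, 473 units, ¥501.38):
Base rate for 95.79 is 3%.
Origin Bralay qualifies under the Quenon–Bralay agreement and 95.79 is covered: preferential rate Free applies instead.
The additional-duty order on 95.79 targets Karena, not Bralay; it does not apply.
Duty = ¥501.38 × 0% = ¥0.00.
Line 3 (77.15, Bralay, 2,163 units, ¥244,419.00):
Base rate for 77.15 is ¥6.83/unit.
Origin Bralay qualifies under the Quenon–Bralay agreement and 77.15 is covered: preferential rate Free applies instead.
Duty = ¥244,419.00 × 0% = ¥0.00.
Total = ¥85,425.93 + ¥0.00 + ¥0.00 = ¥85,425.93.

¥85,425.93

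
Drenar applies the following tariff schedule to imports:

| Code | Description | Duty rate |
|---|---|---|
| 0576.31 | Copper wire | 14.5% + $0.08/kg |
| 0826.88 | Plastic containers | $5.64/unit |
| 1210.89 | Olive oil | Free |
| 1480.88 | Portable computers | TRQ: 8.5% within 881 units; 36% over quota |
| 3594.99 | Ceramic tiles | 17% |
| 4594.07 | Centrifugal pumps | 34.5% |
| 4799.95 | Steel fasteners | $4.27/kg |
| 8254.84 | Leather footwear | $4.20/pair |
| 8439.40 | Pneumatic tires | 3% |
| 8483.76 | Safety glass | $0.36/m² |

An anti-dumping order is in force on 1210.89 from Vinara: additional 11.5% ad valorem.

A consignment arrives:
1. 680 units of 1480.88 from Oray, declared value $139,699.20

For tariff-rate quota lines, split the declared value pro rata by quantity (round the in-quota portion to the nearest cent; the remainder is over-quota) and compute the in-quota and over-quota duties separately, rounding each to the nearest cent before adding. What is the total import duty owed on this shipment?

Line 1 (1480.88, Oray, 680 units, $139,699.20):
Code 1480.88 is under a tariff-rate quota (threshold 881 units). Quantity 680 units is within the quota, so the in-quota rate 8.5% applies to the full value.
Duty = $139,699.20 × 8.5% = $11,874.43.

$11,874.43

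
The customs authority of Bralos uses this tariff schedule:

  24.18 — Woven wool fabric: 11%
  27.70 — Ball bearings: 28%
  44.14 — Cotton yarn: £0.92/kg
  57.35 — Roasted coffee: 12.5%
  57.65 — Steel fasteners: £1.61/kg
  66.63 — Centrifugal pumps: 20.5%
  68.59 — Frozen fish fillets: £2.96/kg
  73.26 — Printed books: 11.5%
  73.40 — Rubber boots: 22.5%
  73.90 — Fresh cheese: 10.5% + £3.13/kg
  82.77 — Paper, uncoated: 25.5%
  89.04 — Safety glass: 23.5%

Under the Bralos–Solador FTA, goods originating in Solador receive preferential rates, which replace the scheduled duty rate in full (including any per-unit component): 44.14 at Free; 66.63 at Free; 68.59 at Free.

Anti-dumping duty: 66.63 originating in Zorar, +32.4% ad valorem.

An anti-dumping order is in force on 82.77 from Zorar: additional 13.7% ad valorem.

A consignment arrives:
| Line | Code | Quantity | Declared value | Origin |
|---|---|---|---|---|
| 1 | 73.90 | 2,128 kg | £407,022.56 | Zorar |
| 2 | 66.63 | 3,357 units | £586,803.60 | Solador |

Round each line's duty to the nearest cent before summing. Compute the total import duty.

Line 1 (73.90, Zorar, 2,128 kg, £407,022.56):
Base rate for 73.90 is 10.5% + £3.13/kg.
Duty = £407,022.56 × 10.5% + 2,128 × £3.13 = £49,398.01.
Line 2 (66.63, Solador, 3,357 units, £586,803.60):
Base rate for 66.63 is 20.5%.
Origin Solador qualifies under the Bralos–Solador agreement and 66.63 is covered: preferential rate Free applies instead.
The additional-duty order on 66.63 targets Zorar, not Solador; it does not apply.
Duty = £586,803.60 × 0% = £0.00.
Total = £49,398.01 + £0.00 = £49,398.01.

£49,398.01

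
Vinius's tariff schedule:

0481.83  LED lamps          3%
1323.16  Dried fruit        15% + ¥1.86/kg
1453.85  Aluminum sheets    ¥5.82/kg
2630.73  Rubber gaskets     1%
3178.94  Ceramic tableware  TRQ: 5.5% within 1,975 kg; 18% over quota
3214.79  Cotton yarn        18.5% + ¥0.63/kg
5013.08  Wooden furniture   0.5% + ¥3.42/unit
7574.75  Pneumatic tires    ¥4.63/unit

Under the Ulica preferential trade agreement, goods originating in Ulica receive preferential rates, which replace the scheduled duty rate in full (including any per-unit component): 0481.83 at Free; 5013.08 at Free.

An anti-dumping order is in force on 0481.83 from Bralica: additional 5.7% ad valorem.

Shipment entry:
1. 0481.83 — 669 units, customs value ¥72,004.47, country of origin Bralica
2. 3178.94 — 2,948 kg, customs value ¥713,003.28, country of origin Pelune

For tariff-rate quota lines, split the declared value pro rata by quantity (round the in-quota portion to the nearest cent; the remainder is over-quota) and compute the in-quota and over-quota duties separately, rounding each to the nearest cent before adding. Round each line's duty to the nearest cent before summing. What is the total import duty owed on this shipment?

Line 1 (0481.83, Bralica, 669 units, ¥72,004.47):
Base rate for 0481.83 is 3%.
0481.83 has an FTA preferential rate, but origin Bralica is not Ulica; base rate stands.
Additional duty on 0481.83 from Bralica: +5.7%. Applied ad valorem rate: 3% + 5.7% = 8.7%.
Duty = ¥72,004.47 × 8.7% = ¥6,264.39.
Line 2 (3178.94, Pelune, 2,948 kg, ¥713,003.28):
Code 3178.94 is under a tariff-rate quota (threshold 1,975 kg). In-quota: 1,975 kg at 5.5%; over-quota: 973 kg at 18%.
Pro-rata value split: in-quota = ¥713,003.28 × 1,975/2,948 = ¥477,673.50; over-quota = ¥713,003.28 − ¥477,673.50 = ¥235,329.78.
In-quota duty = ¥477,673.50 × 5.5% = ¥26,272.04. Over-quota duty = ¥235,329.78 × 18% = ¥42,359.36.
Line duty = ¥26,272.04 + ¥42,359.36 = ¥68,631.40.
Total = ¥6,264.39 + ¥68,631.40 = ¥74,895.79.

¥74,895.79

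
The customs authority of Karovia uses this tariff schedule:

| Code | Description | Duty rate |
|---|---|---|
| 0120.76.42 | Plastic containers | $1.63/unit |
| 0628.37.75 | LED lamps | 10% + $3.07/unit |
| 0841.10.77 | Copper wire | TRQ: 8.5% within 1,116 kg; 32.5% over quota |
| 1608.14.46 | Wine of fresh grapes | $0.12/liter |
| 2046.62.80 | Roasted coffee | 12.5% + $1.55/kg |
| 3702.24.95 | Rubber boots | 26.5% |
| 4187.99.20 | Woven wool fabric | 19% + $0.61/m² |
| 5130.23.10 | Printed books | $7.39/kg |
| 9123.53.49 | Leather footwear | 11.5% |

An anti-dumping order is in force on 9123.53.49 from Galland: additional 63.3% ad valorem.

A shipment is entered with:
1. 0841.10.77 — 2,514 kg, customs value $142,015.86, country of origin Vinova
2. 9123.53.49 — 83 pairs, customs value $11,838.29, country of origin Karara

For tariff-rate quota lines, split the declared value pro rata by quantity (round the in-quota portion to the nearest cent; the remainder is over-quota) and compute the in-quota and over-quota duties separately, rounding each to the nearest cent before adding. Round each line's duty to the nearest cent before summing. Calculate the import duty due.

$32,386.27

Line 1 (0841.10.77, Vinova, 2,514 kg, $142,015.86):
Code 0841.10.77 is under a tariff-rate quota (threshold 1,116 kg). In-quota: 1,116 kg at 8.5%; over-quota: 1,398 kg at 32.5%.
Pro-rata value split: in-quota = $142,015.86 × 1,116/2,514 = $63,042.84; over-quota = $142,015.86 − $63,042.84 = $78,973.02.
In-quota duty = $63,042.84 × 8.5% = $5,358.64. Over-quota duty = $78,973.02 × 32.5% = $25,666.23.
Line duty = $5,358.64 + $25,666.23 = $31,024.87.
Line 2 (9123.53.49, Karara, 83 pairs, $11,838.29):
Base rate for 9123.53.49 is 11.5%.
The additional-duty order on 9123.53.49 targets Galland, not Karara; it does not apply.
Duty = $11,838.29 × 11.5% = $1,361.40.
Total = $31,024.87 + $1,361.40 = $32,386.27.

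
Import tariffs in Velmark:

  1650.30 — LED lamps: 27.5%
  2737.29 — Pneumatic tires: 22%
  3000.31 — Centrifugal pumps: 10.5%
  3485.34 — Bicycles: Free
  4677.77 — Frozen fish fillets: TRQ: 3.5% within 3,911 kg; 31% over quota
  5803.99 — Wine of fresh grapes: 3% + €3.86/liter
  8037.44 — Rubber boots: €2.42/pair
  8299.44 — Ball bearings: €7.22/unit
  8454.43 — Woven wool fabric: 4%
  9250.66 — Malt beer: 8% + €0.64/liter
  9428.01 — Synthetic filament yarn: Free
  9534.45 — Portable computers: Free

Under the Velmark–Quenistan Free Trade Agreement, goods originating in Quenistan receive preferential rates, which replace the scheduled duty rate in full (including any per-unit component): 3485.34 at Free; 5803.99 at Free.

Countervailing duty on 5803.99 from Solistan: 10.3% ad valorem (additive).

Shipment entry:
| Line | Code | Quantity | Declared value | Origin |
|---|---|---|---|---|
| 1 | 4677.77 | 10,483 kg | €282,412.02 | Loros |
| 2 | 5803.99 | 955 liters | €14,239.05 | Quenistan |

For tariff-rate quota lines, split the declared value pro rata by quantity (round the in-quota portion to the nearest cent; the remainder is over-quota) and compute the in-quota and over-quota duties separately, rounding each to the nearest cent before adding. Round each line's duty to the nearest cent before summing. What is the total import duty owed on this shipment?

Line 1 (4677.77, Loros, 10,483 kg, €282,412.02):
Code 4677.77 is under a tariff-rate quota (threshold 3,911 kg). In-quota: 3,911 kg at 3.5%; over-quota: 6,572 kg at 31%.
Pro-rata value split: in-quota = €282,412.02 × 3,911/10,483 = €105,362.34; over-quota = €282,412.02 − €105,362.34 = €177,049.68.
In-quota duty = €105,362.34 × 3.5% = €3,687.68. Over-quota duty = €177,049.68 × 31% = €54,885.40.
Line duty = €3,687.68 + €54,885.40 = €58,573.08.
Line 2 (5803.99, Quenistan, 955 liters, €14,239.05):
Base rate for 5803.99 is 3% + €3.86/liter.
Origin Quenistan qualifies under the Velmark–Quenistan agreement and 5803.99 is covered: preferential rate Free applies instead.
The additional-duty order on 5803.99 targets Solistan, not Quenistan; it does not apply.
Duty = €14,239.05 × 0% = €0.00.
Total = €58,573.08 + €0.00 = €58,573.08.

€58,573.08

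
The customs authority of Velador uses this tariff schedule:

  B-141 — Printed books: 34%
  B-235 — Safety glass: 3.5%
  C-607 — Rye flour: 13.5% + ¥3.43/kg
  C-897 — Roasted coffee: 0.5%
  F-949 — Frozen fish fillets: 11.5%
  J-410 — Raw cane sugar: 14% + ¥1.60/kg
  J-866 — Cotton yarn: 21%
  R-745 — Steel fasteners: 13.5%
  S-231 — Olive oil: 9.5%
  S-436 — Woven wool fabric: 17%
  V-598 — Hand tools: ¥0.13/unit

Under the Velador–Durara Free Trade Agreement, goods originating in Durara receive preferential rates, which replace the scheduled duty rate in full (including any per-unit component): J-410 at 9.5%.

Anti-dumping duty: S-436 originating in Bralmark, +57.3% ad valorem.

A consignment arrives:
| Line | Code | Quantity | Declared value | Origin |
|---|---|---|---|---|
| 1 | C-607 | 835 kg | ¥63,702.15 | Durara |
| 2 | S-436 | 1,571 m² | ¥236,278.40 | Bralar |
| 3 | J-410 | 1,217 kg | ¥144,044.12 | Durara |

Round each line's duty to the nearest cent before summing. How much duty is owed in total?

¥65,315.36

Line 1 (C-607, Durara, 835 kg, ¥63,702.15):
Base rate for C-607 is 13.5% + ¥3.43/kg.
Origin Durara is the FTA partner but C-607 is not on the preference list; base rate stands.
Duty = ¥63,702.15 × 13.5% + 835 × ¥3.43 = ¥11,463.84.
Line 2 (S-436, Bralar, 1,571 m², ¥236,278.40):
Base rate for S-436 is 17%.
The additional-duty order on S-436 targets Bralmark, not Bralar; it does not apply.
Duty = ¥236,278.40 × 17% = ¥40,167.33.
Line 3 (J-410, Durara, 1,217 kg, ¥144,044.12):
Base rate for J-410 is 14% + ¥1.60/kg.
Origin Durara qualifies under the Velador–Durara agreement and J-410 is covered: preferential rate 9.5% applies instead.
Duty = ¥144,044.12 × 9.5% = ¥13,684.19.
Total = ¥11,463.84 + ¥40,167.33 + ¥13,684.19 = ¥65,315.36.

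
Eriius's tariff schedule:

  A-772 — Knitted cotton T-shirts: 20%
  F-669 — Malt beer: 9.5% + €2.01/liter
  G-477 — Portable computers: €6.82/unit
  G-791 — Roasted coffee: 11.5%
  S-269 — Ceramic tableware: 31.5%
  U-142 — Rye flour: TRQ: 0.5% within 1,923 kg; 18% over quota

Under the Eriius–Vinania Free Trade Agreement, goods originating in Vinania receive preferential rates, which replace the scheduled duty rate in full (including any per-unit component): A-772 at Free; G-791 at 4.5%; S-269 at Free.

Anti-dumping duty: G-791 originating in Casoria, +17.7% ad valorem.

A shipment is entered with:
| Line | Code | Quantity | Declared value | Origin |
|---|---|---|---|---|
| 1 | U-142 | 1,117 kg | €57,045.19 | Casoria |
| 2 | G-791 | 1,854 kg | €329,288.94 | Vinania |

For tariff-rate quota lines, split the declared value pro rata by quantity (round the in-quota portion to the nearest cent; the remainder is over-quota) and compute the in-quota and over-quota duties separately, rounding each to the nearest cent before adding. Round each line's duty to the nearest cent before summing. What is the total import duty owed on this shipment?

€15,103.23

Line 1 (U-142, Casoria, 1,117 kg, €57,045.19):
Code U-142 is under a tariff-rate quota (threshold 1,923 kg). Quantity 1,117 kg is within the quota, so the in-quota rate 0.5% applies to the full value.
Duty = €57,045.19 × 0.5% = €285.23.
Line 2 (G-791, Vinania, 1,854 kg, €329,288.94):
Base rate for G-791 is 11.5%.
Origin Vinania qualifies under the Eriius–Vinania agreement and G-791 is covered: preferential rate 4.5% applies instead.
The additional-duty order on G-791 targets Casoria, not Vinania; it does not apply.
Duty = €329,288.94 × 4.5% = €14,818.00.
Total = €285.23 + €14,818.00 = €15,103.23.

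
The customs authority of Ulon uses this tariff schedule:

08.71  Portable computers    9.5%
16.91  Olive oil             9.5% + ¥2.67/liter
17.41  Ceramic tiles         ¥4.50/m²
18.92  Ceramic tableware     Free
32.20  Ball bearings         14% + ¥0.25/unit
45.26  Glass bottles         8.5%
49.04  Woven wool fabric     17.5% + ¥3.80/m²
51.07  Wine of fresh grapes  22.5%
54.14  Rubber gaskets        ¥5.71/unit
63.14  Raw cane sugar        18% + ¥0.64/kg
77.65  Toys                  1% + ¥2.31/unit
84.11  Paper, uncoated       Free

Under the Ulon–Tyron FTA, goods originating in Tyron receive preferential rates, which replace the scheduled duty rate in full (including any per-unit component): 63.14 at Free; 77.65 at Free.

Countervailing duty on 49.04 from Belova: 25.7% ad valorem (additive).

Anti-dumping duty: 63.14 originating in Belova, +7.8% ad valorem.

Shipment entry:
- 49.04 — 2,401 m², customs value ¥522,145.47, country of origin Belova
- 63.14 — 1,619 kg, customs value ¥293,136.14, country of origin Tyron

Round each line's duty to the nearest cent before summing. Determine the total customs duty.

Line 1 (49.04, Belova, 2,401 m², ¥522,145.47):
Base rate for 49.04 is 17.5% + ¥3.80/m².
Additional duty on 49.04 from Belova: +25.7%. Applied ad valorem rate: 17.5% + 25.7% = 43.2%.
Duty = ¥522,145.47 × 43.2% + 2,401 × ¥3.80 = ¥234,690.64.
Line 2 (63.14, Tyron, 1,619 kg, ¥293,136.14):
Base rate for 63.14 is 18% + ¥0.64/kg.
Origin Tyron qualifies under the Ulon–Tyron agreement and 63.14 is covered: preferential rate Free applies instead.
The additional-duty order on 63.14 targets Belova, not Tyron; it does not apply.
Duty = ¥293,136.14 × 0% = ¥0.00.
Total = ¥234,690.64 + ¥0.00 = ¥234,690.64.

¥234,690.64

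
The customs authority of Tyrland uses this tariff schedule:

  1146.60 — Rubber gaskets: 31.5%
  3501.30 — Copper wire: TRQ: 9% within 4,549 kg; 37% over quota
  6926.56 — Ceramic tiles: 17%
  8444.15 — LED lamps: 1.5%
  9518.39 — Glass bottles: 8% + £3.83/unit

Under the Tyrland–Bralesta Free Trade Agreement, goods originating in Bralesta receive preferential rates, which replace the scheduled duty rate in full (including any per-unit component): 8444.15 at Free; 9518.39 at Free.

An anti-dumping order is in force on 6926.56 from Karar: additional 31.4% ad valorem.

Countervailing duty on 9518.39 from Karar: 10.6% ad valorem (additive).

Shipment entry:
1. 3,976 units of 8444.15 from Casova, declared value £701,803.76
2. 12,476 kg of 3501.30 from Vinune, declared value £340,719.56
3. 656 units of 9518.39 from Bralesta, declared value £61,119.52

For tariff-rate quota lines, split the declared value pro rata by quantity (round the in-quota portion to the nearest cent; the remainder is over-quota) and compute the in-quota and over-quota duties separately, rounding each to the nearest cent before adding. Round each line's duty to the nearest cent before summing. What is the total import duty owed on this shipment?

Line 1 (8444.15, Casova, 3,976 units, £701,803.76):
Base rate for 8444.15 is 1.5%.
8444.15 has an FTA preferential rate, but origin Casova is not Bralesta; base rate stands.
Duty = £701,803.76 × 1.5% = £10,527.06.
Line 2 (3501.30, Vinune, 12,476 kg, £340,719.56):
Code 3501.30 is under a tariff-rate quota (threshold 4,549 kg). In-quota: 4,549 kg at 9%; over-quota: 7,927 kg at 37%.
Pro-rata value split: in-quota = £340,719.56 × 4,549/12,476 = £124,233.19; over-quota = £340,719.56 − £124,233.19 = £216,486.37.
In-quota duty = £124,233.19 × 9% = £11,180.99. Over-quota duty = £216,486.37 × 37% = £80,099.96.
Line duty = £11,180.99 + £80,099.96 = £91,280.95.
Line 3 (9518.39, Bralesta, 656 units, £61,119.52):
Base rate for 9518.39 is 8% + £3.83/unit.
Origin Bralesta qualifies under the Tyrland–Bralesta agreement and 9518.39 is covered: preferential rate Free applies instead.
The additional-duty order on 9518.39 targets Karar, not Bralesta; it does not apply.
Duty = £61,119.52 × 0% = £0.00.
Total = £10,527.06 + £91,280.95 + £0.00 = £101,808.01.

£101,808.01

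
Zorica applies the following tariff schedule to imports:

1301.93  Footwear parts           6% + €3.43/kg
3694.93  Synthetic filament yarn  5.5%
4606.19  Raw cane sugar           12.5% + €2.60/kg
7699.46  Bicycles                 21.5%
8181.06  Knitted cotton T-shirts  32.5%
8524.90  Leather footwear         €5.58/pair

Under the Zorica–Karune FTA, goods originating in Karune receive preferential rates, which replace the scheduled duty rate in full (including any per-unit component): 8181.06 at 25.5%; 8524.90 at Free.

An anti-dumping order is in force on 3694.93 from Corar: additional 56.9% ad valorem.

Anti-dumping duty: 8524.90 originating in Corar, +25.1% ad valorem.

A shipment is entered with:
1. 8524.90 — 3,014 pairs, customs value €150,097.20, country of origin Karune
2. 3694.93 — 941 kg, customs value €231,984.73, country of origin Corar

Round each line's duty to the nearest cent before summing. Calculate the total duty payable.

€144,758.47

Line 1 (8524.90, Karune, 3,014 pairs, €150,097.20):
Base rate for 8524.90 is €5.58/pair.
Origin Karune qualifies under the Zorica–Karune agreement and 8524.90 is covered: preferential rate Free applies instead.
The additional-duty order on 8524.90 targets Corar, not Karune; it does not apply.
Duty = €150,097.20 × 0% = €0.00.
Line 2 (3694.93, Corar, 941 kg, €231,984.73):
Base rate for 3694.93 is 5.5%.
Additional duty on 3694.93 from Corar: +56.9%. Applied ad valorem rate: 5.5% + 56.9% = 62.4%.
Duty = €231,984.73 × 62.4% = €144,758.47.
Total = €0.00 + €144,758.47 = €144,758.47.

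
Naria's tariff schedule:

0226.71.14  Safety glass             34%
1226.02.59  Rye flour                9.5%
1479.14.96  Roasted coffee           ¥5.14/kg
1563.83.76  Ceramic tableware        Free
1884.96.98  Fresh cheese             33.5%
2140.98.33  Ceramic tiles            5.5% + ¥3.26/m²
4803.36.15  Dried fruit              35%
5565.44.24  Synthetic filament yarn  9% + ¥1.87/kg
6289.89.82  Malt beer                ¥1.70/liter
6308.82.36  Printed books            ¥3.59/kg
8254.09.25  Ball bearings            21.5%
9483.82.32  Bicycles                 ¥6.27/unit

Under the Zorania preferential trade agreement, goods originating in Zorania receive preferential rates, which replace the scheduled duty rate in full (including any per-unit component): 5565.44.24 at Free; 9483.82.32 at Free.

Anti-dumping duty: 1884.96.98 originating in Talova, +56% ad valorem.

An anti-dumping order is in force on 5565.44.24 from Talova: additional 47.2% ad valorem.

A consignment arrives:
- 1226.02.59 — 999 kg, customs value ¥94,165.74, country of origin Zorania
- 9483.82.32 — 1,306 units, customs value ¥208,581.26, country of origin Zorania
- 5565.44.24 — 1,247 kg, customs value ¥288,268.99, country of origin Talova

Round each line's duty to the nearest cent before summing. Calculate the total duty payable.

¥173,284.81

Line 1 (1226.02.59, Zorania, 999 kg, ¥94,165.74):
Base rate for 1226.02.59 is 9.5%.
Origin Zorania is the FTA partner but 1226.02.59 is not on the preference list; base rate stands.
Duty = ¥94,165.74 × 9.5% = ¥8,945.75.
Line 2 (9483.82.32, Zorania, 1,306 units, ¥208,581.26):
Base rate for 9483.82.32 is ¥6.27/unit.
Origin Zorania qualifies under the Naria–Zorania agreement and 9483.82.32 is covered: preferential rate Free applies instead.
Duty = ¥208,581.26 × 0% = ¥0.00.
Line 3 (5565.44.24, Talova, 1,247 kg, ¥288,268.99):
Base rate for 5565.44.24 is 9% + ¥1.87/kg.
5565.44.24 has an FTA preferential rate, but origin Talova is not Zorania; base rate stands.
Additional duty on 5565.44.24 from Talova: +47.2%. Applied ad valorem rate: 9% + 47.2% = 56.2%.
Duty = ¥288,268.99 × 56.2% + 1,247 × ¥1.87 = ¥164,339.06.
Total = ¥8,945.75 + ¥0.00 + ¥164,339.06 = ¥173,284.81.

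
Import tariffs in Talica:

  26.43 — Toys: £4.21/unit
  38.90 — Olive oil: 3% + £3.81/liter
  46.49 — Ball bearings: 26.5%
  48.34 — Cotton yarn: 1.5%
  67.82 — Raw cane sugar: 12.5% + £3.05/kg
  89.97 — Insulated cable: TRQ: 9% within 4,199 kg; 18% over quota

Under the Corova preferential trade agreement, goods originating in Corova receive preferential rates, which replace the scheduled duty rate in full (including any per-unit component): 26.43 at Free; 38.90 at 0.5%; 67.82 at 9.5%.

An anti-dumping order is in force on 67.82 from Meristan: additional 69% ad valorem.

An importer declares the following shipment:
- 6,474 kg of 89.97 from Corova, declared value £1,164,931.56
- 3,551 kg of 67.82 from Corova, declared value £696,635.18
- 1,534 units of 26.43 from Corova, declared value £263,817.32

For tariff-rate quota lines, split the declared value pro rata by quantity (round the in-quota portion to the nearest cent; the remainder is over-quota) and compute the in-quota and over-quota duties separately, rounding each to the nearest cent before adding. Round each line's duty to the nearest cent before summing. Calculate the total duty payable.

Line 1 (89.97, Corova, 6,474 kg, £1,164,931.56):
Code 89.97 is under a tariff-rate quota (threshold 4,199 kg). In-quota: 4,199 kg at 9%; over-quota: 2,275 kg at 18%.
Pro-rata value split: in-quota = £1,164,931.56 × 4,199/6,474 = £755,568.06; over-quota = £1,164,931.56 − £755,568.06 = £409,363.50.
In-quota duty = £755,568.06 × 9% = £68,001.13. Over-quota duty = £409,363.50 × 18% = £73,685.43.
Line duty = £68,001.13 + £73,685.43 = £141,686.56.
Line 2 (67.82, Corova, 3,551 kg, £696,635.18):
Base rate for 67.82 is 12.5% + £3.05/kg.
Origin Corova qualifies under the Talica–Corova agreement and 67.82 is covered: preferential rate 9.5% applies instead.
The additional-duty order on 67.82 targets Meristan, not Corova; it does not apply.
Duty = £696,635.18 × 9.5% = £66,180.34.
Line 3 (26.43, Corova, 1,534 units, £263,817.32):
Base rate for 26.43 is £4.21/unit.
Origin Corova qualifies under the Talica–Corova agreement and 26.43 is covered: preferential rate Free applies instead.
Duty = £263,817.32 × 0% = £0.00.
Total = £141,686.56 + £66,180.34 + £0.00 = £207,866.90.

£207,866.90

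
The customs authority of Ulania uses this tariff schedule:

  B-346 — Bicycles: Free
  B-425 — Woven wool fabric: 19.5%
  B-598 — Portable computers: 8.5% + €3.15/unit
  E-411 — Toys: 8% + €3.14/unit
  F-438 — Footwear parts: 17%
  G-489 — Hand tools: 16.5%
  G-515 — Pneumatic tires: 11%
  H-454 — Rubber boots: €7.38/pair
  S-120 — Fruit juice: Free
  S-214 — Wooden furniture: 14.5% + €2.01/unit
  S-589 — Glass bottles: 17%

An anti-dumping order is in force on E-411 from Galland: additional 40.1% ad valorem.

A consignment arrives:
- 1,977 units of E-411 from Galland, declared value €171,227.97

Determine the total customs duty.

Line 1 (E-411, Galland, 1,977 units, €171,227.97):
Base rate for E-411 is 8% + €3.14/unit.
Additional duty on E-411 from Galland: +40.1%. Applied ad valorem rate: 8% + 40.1% = 48.1%.
Duty = €171,227.97 × 48.1% + 1,977 × €3.14 = €88,568.43.

€88,568.43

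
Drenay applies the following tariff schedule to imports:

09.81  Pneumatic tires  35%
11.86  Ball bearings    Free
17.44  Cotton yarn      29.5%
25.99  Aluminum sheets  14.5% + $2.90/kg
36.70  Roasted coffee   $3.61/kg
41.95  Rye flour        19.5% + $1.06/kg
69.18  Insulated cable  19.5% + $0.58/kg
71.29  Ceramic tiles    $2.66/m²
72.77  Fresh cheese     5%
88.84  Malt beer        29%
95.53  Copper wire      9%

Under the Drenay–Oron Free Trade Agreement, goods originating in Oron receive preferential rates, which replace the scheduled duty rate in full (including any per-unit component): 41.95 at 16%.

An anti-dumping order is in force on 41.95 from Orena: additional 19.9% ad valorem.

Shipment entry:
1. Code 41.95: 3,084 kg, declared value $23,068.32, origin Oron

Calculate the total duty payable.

Line 1 (41.95, Oron, 3,084 kg, $23,068.32):
Base rate for 41.95 is 19.5% + $1.06/kg.
Origin Oron qualifies under the Drenay–Oron agreement and 41.95 is covered: preferential rate 16% applies instead.
The additional-duty order on 41.95 targets Orena, not Oron; it does not apply.
Duty = $23,068.32 × 16% = $3,690.93.

$3,690.93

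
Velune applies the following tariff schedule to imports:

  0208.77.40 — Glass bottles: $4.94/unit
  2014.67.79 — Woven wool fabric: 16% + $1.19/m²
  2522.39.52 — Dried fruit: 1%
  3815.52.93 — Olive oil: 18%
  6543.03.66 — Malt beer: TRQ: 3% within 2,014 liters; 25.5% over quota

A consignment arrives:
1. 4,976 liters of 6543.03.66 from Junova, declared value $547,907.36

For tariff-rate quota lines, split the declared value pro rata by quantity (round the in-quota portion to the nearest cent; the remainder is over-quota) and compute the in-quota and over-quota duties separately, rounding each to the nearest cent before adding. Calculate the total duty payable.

Line 1 (6543.03.66, Junova, 4,976 liters, $547,907.36):
Code 6543.03.66 is under a tariff-rate quota (threshold 2,014 liters). In-quota: 2,014 liters at 3%; over-quota: 2,962 liters at 25.5%.
Pro-rata value split: in-quota = $547,907.36 × 2,014/4,976 = $221,761.54; over-quota = $547,907.36 − $221,761.54 = $326,145.82.
In-quota duty = $221,761.54 × 3% = $6,652.85. Over-quota duty = $326,145.82 × 25.5% = $83,167.18.
Line duty = $6,652.85 + $83,167.18 = $89,820.03.

$89,820.03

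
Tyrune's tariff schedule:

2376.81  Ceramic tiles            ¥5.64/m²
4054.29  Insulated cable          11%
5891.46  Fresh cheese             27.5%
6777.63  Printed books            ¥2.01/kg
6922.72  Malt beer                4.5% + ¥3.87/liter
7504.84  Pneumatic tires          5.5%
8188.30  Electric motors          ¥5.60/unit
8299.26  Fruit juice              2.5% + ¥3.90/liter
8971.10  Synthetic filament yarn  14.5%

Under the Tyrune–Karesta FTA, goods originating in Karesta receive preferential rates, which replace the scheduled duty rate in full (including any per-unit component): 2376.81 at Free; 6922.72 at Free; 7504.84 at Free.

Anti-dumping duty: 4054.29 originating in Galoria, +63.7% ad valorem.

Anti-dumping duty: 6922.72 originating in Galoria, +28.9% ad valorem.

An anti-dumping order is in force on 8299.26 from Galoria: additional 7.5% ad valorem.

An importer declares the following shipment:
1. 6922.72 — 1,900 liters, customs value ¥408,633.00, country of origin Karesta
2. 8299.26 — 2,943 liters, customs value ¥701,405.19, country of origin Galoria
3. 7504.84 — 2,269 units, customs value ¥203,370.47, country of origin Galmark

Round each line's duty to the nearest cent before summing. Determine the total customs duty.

¥92,803.60

Line 1 (6922.72, Karesta, 1,900 liters, ¥408,633.00):
Base rate for 6922.72 is 4.5% + ¥3.87/liter.
Origin Karesta qualifies under the Tyrune–Karesta agreement and 6922.72 is covered: preferential rate Free applies instead.
The additional-duty order on 6922.72 targets Galoria, not Karesta; it does not apply.
Duty = ¥408,633.00 × 0% = ¥0.00.
Line 2 (8299.26, Galoria, 2,943 liters, ¥701,405.19):
Base rate for 8299.26 is 2.5% + ¥3.90/liter.
Additional duty on 8299.26 from Galoria: +7.5%. Applied ad valorem rate: 2.5% + 7.5% = 10%.
Duty = ¥701,405.19 × 10% + 2,943 × ¥3.90 = ¥81,618.22.
Line 3 (7504.84, Galmark, 2,269 units, ¥203,370.47):
Base rate for 7504.84 is 5.5%.
7504.84 has an FTA preferential rate, but origin Galmark is not Karesta; base rate stands.
Duty = ¥203,370.47 × 5.5% = ¥11,185.38.
Total = ¥0.00 + ¥81,618.22 + ¥11,185.38 = ¥92,803.60.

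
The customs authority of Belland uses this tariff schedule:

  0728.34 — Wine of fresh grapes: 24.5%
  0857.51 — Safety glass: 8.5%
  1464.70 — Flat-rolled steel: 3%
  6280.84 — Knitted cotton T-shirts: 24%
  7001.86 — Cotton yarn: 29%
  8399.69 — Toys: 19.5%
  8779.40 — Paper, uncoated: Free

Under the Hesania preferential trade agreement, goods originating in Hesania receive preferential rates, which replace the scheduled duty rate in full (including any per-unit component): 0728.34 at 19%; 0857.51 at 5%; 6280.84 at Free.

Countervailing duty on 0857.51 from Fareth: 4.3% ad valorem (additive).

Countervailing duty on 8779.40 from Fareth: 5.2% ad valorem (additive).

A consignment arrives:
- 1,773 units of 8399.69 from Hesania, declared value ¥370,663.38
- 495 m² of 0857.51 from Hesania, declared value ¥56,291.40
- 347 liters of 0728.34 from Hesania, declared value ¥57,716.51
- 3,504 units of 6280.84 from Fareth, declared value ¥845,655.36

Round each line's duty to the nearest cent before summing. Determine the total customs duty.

¥289,017.36

Line 1 (8399.69, Hesania, 1,773 units, ¥370,663.38):
Base rate for 8399.69 is 19.5%.
Origin Hesania is the FTA partner but 8399.69 is not on the preference list; base rate stands.
Duty = ¥370,663.38 × 19.5% = ¥72,279.36.
Line 2 (0857.51, Hesania, 495 m², ¥56,291.40):
Base rate for 0857.51 is 8.5%.
Origin Hesania qualifies under the Belland–Hesania agreement and 0857.51 is covered: preferential rate 5% applies instead.
The additional-duty order on 0857.51 targets Fareth, not Hesania; it does not apply.
Duty = ¥56,291.40 × 5% = ¥2,814.57.
Line 3 (0728.34, Hesania, 347 liters, ¥57,716.51):
Base rate for 0728.34 is 24.5%.
Origin Hesania qualifies under the Belland–Hesania agreement and 0728.34 is covered: preferential rate 19% applies instead.
Duty = ¥57,716.51 × 19% = ¥10,966.14.
Line 4 (6280.84, Fareth, 3,504 units, ¥845,655.36):
Base rate for 6280.84 is 24%.
6280.84 has an FTA preferential rate, but origin Fareth is not Hesania; base rate stands.
Duty = ¥845,655.36 × 24% = ¥202,957.29.
Total = ¥72,279.36 + ¥2,814.57 + ¥10,966.14 + ¥202,957.29 = ¥289,017.36.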